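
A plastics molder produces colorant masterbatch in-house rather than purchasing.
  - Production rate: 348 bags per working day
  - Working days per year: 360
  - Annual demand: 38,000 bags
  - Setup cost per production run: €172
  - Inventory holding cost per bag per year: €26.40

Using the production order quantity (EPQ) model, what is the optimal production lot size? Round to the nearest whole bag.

Daily demand d = 38,000/360 = 105.556; p = 348; 1 − d/p = 0.69668
EPQ = √(2DS / (H(1 − d/p)))
    = √(2 × 38,000 × 172 / (26.4 × 0.69668)) ≈ 843.05

843 bags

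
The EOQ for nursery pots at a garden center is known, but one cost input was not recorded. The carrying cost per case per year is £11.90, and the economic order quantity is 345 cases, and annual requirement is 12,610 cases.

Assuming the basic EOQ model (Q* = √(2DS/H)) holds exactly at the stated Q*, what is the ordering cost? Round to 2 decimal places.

EOQ relation: Q² = 2DS/H, so rearrange for the unknown.
S = Q²H / (2D) = 345² × 11.9 / (2 × 12,610) = 56.1617

£56.16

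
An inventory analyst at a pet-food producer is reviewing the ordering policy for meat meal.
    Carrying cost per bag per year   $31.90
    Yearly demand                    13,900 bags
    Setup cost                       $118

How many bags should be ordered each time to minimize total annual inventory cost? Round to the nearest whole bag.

321 bags

Optimal lot size Q* = (2 × 13,900 × $118 / $31.9)^½ ≈ 320.68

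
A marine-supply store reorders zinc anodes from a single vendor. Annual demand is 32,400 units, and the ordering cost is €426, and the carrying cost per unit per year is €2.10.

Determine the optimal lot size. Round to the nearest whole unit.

2DS/H = 2·32,400·426/2.1 = 13,145,142.86
EOQ = √13,145,142.86 ≈ 3,625.62

3,626 units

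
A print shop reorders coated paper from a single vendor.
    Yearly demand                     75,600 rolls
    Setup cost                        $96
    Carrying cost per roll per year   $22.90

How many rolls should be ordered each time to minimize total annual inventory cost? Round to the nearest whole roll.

796 rolls

2DS/H = 2·75,600·96/22.9 = 633,851.53
EOQ = √633,851.53 ≈ 796.15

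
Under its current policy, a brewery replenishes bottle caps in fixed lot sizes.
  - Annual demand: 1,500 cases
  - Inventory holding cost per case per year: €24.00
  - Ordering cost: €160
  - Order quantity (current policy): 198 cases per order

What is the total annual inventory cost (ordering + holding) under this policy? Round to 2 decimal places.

Annual ordering cost = (D/Q)·S = (1,500/198) × 160 = €1,212.12
Annual holding cost  = (Q/2)·H = (198/2) × 24 = €2,376.00
Total = €1,212.12 + €2,376.00 = €3,588.12

€3,588.12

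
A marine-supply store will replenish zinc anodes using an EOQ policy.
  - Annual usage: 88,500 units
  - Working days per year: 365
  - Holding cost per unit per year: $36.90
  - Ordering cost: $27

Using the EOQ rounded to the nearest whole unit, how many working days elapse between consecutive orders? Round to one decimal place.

Optimal lot size Q* = (2 × 88,500 × $27 / $36.9)^½ ≈ 359.88 → Q = 360 units
T = Q/D × 365 days = 360/88,500 × 365 = 1.485 days

1.5 days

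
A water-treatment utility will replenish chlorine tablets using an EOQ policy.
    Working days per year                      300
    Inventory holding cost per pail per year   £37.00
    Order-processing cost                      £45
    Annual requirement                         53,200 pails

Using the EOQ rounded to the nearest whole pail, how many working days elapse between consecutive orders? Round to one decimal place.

2DS/H = 2·53,200·45/37 = 129,405.41
EOQ = √129,405.41 ≈ 359.73 → Q = 360 pails
Days between orders = 300 / (D/Q) = 300 / 147.778 ≈ 2.030

2.0 days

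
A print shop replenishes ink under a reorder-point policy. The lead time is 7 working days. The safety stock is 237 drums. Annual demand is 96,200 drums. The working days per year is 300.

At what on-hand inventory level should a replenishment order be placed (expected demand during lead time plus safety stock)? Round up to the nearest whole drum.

Daily demand d = 96,200 / 300 = 320.667 drums/day
Demand during lead time = 320.667 × 7 = 2,244.67
Reorder point = 2,244.67 + 237 = 2,481.67 → round up

2,482 drums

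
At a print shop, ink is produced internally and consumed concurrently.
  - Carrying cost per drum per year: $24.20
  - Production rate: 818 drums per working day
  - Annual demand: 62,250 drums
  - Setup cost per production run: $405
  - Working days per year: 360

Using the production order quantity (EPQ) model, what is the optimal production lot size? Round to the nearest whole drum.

Daily demand d = 62,250/360 = 172.917; p = 818; 1 − d/p = 0.78861
EPQ = √(2DS / (H(1 − d/p)))
    = √(2 × 62,250 × 405 / (24.2 × 0.78861)) ≈ 1,625.45

1,625 drums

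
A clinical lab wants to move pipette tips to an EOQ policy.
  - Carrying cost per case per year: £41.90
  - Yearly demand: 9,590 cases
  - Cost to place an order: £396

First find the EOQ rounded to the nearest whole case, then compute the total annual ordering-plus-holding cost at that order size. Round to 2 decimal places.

EOQ = √(2DS/H) = √(2 × 9,590 × 396 / 41.9)
    = √(181,271.60) ≈ 425.76 → Q = 426 cases
Orders/yr = 9,590/426 = 22.512; ordering cost = 22.512 × £396 = £8,914.65
Average inventory = 426/2 = 213; holding cost = 213 × £41.9 = £8,924.70
Total = £8,914.65 + £8,924.70 = £17,839.35

£17,839.35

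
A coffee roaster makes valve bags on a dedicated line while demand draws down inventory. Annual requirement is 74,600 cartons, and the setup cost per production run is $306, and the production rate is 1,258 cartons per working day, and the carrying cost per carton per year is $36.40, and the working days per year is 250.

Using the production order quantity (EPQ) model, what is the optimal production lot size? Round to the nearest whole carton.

1,282 cartons

Daily demand d = 74,600/250 = 298.400; p = 1258; 1 − d/p = 0.76280
EPQ = √(2DS / (H(1 − d/p)))
    = √(2 × 74,600 × 306 / (36.4 × 0.76280)) ≈ 1,282.30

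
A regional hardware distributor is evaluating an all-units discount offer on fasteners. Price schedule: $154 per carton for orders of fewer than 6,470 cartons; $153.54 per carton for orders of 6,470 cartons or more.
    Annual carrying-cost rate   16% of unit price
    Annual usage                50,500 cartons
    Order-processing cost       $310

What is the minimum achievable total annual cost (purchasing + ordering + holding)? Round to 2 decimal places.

H₁ = 16%×$154 = $24.6400;  H₂ = 16%×$153.54 = $24.5664
EOQ₁ = √(2×50,500×310/24.6400) = 1,127.25  (< 6,470, feasible at tier 1)
EOQ₂ = √(2×50,500×310/24.5664) = 1,128.94  (< 6,470 → use Q = 6,470 at tier-2 price)
TC(tier 1 (EOQ₁), Q≈1,127.3) = $7,804,775.50
TC(tier 2, Q≈6,470.0) = $7,835,661.93
Minimum at tier 1 (EOQ₁): $7,804,775.50

$7,804,775.50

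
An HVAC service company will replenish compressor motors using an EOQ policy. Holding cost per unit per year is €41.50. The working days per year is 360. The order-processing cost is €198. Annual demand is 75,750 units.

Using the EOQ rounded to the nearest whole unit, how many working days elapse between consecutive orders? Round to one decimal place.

Q* = √(2·D·S / H) = √(2·75,750·198 / 41.5) = √722,819.3 ≈ 850.19 → Q = 850 units
Days between orders = 360 / (D/Q) = 360 / 89.118 ≈ 4.040

4.0 days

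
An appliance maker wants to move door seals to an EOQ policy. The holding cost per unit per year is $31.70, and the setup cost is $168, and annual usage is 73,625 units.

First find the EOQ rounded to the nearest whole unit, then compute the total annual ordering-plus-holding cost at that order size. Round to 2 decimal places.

$28,003.48

Optimal lot size Q* = (2 × 73,625 × $168 / $31.7)^½ ≈ 883.39 → Q = 883 units
Ordering: D/Q × S = 73,625/883 × $168 = $14,007.93
Holding:  Q/2 × H = 883/2 × $31.7 = $13,995.55
Total = $14,007.93 + $13,995.55 = $28,003.48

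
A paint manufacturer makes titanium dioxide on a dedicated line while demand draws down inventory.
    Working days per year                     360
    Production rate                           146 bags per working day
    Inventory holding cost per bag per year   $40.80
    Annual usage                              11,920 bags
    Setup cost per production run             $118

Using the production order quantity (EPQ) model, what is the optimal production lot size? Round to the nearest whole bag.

Daily demand d = 11,920/360 = 33.111; p = 146; 1 − d/p = 0.77321
EPQ = √(2DS / (H(1 − d/p)))
    = √(2 × 11,920 × 118 / (40.8 × 0.77321)) ≈ 298.62

299 bags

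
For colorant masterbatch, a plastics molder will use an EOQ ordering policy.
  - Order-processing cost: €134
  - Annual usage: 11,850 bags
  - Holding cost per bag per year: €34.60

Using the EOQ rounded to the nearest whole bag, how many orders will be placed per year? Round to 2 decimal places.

EOQ = √(2DS/H) = √(2 × 11,850 × 134 / 34.6)
    = √(91,786.13) ≈ 302.96 → Q = 303
Orders per year = D/Q = 11,850 / 303 = 39.109

39.11 orders per year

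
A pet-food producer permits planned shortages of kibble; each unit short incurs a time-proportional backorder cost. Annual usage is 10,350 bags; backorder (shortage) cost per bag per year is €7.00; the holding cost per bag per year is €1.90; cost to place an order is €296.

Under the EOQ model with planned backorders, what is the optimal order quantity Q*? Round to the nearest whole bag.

2,025 bags

Q* = √(2DS/H) · √((H + b)/b)
   = √(2 × 10,350 × 296 / 1.9) · √((1.9 + 7) / 7)
   = 1,795.785 × 1.1276 ≈ 2,024.88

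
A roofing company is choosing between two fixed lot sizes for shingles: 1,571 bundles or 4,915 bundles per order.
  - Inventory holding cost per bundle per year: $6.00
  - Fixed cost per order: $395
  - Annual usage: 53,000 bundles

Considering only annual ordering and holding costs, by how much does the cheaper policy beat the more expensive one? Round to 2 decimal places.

$965.50

For each Q, cost = (D/Q)·S + (Q/2)·H.
TC(1,571) = (53,000/1,571)×395 + (1,571/2)×6 = $18,038.91
TC(4,915) = (53,000/4,915)×395 + (4,915/2)×6 = $19,004.41
Cheaper: Q = 1,571.  Difference = $965.50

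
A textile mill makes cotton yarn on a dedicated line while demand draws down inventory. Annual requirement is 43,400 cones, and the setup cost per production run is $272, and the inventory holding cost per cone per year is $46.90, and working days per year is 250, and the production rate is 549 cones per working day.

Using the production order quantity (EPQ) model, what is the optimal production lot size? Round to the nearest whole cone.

858 cones

d = 43,400/250 = 173.6000 cones/day;  effective holding cost H(1 − d/p) = 46.9·(1 − 173.6000/549) = 32.06969
Q* = √(2DS / H_eff) = √(2·43,400·272 / 32.06969) ≈ 858.02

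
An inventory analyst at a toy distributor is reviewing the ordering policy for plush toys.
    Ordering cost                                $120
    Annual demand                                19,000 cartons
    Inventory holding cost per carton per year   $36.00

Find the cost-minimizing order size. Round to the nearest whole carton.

EOQ = √(2DS/H) = √(2 × 19,000 × 120 / 36)
    = √(126,666.67) ≈ 355.90

356 cartons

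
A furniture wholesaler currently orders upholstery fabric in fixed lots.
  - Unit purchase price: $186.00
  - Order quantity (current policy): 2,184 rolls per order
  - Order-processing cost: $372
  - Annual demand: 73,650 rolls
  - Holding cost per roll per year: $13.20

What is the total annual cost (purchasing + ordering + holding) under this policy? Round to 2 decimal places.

Orders/yr = 73,650/2,184 = 33.723; ordering cost = 33.723 × $372 = $12,544.78
Average inventory = 2,184/2 = 1092; holding cost = 1092 × $13.2 = $14,414.40
Purchase cost = D·C = 73,650 × 186 = $13,698,900.00
Total = $12,544.78 + $14,414.40 + $13,698,900.00 = $13,725,859.18

$13,725,859.18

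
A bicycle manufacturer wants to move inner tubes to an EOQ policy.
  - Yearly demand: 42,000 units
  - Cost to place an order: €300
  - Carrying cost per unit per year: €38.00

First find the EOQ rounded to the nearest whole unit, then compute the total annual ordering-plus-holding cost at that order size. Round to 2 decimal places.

€30,945.12

Q* = √(2·D·S / H) = √(2·42,000·300 / 38) = √663,157.9 ≈ 814.35 → Q = 814 units
Orders/yr = 42,000/814 = 51.597; ordering cost = 51.597 × €300 = €15,479.12
Average inventory = 814/2 = 407; holding cost = 407 × €38 = €15,466.00
Total = €15,479.12 + €15,466.00 = €30,945.12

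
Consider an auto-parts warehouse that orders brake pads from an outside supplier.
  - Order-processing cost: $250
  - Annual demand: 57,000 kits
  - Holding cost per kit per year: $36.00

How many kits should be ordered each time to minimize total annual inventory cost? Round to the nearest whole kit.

890 kits

2DS/H = 2·57,000·250/36 = 791,666.67
EOQ = √791,666.67 ≈ 889.76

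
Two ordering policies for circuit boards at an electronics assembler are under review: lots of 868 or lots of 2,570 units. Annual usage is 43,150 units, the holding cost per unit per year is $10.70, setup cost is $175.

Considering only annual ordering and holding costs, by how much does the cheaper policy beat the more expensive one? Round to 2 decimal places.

$3,344.33

Annual cost at Q: ordering D·S/Q plus holding Q·H/2.
TC(868) = (43,150/868)×175 + (868/2)×10.7 = $13,343.40
TC(2,570) = (43,150/2,570)×175 + (2,570/2)×10.7 = $16,687.73
|ΔTC| = |$13,343.40 − $16,687.73| = $3,344.33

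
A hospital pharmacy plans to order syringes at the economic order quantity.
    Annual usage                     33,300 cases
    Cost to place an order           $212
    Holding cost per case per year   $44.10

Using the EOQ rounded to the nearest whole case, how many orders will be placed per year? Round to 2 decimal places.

Q* = √(2·D·S / H) = √(2·33,300·212 / 44.1) = √320,163.3 ≈ 565.83 → Q = 566
Orders per year = D/Q = 33,300 / 566 = 58.834

58.83 orders per year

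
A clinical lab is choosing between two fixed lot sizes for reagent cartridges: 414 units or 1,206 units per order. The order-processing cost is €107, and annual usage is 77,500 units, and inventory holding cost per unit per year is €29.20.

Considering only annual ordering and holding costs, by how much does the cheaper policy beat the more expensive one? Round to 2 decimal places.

TC(Q) = (D/Q)S + (Q/2)H
TC(414) = (77,500/414)×107 + (414/2)×29.2 = €26,074.59
TC(1,206) = (77,500/1,206)×107 + (1,206/2)×29.2 = €24,483.64
Cheaper: Q = 1,206.  Difference = €1,590.96

€1,590.96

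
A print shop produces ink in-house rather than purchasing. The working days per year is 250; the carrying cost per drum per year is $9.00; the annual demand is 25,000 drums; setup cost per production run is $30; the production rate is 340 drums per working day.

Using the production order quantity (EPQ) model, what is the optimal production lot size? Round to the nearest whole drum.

486 drums

d = 25,000/250 = 100.0000 drums/day;  effective holding cost H(1 − d/p) = 9·(1 − 100.0000/340) = 6.35294
Q* = √(2DS / H_eff) = √(2·25,000·30 / 6.35294) ≈ 485.91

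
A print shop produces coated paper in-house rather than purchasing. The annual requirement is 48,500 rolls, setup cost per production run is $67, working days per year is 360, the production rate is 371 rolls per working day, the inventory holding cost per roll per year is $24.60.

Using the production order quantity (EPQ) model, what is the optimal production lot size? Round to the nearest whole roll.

644 rolls

d = 48,500/360 = 134.7222 rolls/day;  effective holding cost H(1 − d/p) = 24.6·(1 − 134.7222/371) = 15.66694
Q* = √(2DS / H_eff) = √(2·48,500·67 / 15.66694) ≈ 644.07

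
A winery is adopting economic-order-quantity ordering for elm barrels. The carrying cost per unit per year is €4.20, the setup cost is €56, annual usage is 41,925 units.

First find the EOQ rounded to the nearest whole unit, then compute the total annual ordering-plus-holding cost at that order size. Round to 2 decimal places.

€4,440.89

2DS/H = 2·41,925·56/4.2 = 1,118,000.00
EOQ = √1,118,000.00 ≈ 1,057.36 → Q = 1,057 units
Annual ordering cost = (D/Q)·S = (41,925/1,057) × 56 = €2,221.19
Annual holding cost  = (Q/2)·H = (1,057/2) × 4.2 = €2,219.70
Total = €2,221.19 + €2,219.70 = €4,440.89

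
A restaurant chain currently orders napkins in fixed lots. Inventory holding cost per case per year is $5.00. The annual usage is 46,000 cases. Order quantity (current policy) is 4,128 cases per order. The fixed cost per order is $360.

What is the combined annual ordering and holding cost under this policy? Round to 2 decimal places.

Orders/yr = 46,000/4,128 = 11.143; ordering cost = 11.143 × $360 = $4,011.63
Average inventory = 4,128/2 = 2064; holding cost = 2064 × $5 = $10,320.00
Total = $4,011.63 + $10,320.00 = $14,331.63

$14,331.63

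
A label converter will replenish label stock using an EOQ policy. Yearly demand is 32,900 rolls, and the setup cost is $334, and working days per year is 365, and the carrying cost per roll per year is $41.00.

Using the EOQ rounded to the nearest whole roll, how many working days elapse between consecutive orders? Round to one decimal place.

2DS/H = 2·32,900·334/41 = 536,029.27
EOQ = √536,029.27 ≈ 732.14 → Q = 732 rolls
Cycle time = (working days × Q)/D = (365 × 732) / 32,900 = 8.121 days

8.1 days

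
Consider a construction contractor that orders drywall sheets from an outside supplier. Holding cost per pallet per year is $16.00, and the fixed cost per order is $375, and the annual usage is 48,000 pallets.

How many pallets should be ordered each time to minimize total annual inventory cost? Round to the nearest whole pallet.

1,500 pallets

EOQ = √(2DS/H) = √(2 × 48,000 × 375 / 16)
    = √(2,250,000.00) ≈ 1,500.00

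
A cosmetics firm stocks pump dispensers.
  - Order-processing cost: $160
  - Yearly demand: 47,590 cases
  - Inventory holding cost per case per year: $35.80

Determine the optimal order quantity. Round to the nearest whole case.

2DS/H = 2·47,590·160/35.8 = 425,385.47
EOQ = √425,385.47 ≈ 652.22

652 cases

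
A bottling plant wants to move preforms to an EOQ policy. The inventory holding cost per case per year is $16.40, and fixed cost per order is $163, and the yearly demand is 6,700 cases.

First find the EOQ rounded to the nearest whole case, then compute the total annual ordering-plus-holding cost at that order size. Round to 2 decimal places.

Q* = √(2·D·S / H) = √(2·6,700·163 / 16.4) = √133,182.9 ≈ 364.94 → Q = 365 cases
Ordering: D/Q × S = 6,700/365 × $163 = $2,992.05
Holding:  Q/2 × H = 365/2 × $16.4 = $2,993.00
Total = $2,992.05 + $2,993.00 = $5,985.05

$5,985.05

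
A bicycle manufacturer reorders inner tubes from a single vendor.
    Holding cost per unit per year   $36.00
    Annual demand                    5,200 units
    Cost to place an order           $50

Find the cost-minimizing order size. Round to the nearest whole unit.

120 units

Optimal lot size Q* = (2 × 5,200 × $50 / $36)^½ ≈ 120.19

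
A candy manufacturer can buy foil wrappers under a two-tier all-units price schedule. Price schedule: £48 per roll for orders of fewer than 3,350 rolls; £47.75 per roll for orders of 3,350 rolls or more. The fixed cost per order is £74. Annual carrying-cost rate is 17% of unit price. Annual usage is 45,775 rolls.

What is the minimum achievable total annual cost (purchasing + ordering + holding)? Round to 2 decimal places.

£2,200,364.21

H₁ = 17%×£48 = £8.1600;  H₂ = 17%×£47.75 = £8.1175
EOQ₁ = √(2×45,775×74/8.1600) = 911.17  (< 3,350, feasible at tier 1)
EOQ₂ = √(2×45,775×74/8.1175) = 913.55  (< 3,350 → use Q = 3,350 at tier-2 price)
TC(tier 1 (EOQ₁), Q≈911.2) = £2,204,635.16
TC(tier 2, Q≈3,350.0) = £2,200,364.21
Minimum at tier 2: £2,200,364.21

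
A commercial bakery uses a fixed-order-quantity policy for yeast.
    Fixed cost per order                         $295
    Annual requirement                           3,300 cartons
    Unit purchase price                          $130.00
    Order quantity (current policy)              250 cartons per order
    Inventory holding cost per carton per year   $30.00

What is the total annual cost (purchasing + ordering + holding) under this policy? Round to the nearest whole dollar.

Ordering: D/Q × S = 3,300/250 × $295 = $3,894.00
Holding:  Q/2 × H = 250/2 × $30 = $3,750.00
Purchase cost = D·C = 3,300 × 130 = $429,000.00
Total = $3,894.00 + $3,750.00 + $429,000.00 = $436,644.00

$436,644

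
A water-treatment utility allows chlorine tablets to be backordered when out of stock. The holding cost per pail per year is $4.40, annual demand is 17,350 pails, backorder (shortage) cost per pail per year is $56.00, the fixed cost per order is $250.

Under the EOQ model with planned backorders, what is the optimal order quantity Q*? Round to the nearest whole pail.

1,458 pails

Q* = √(2DS/H) · √((H + b)/b)
   = √(2 × 17,350 × 250 / 4.4) · √((4.4 + 56) / 56)
   = 1,404.134 × 1.0385 ≈ 1,458.25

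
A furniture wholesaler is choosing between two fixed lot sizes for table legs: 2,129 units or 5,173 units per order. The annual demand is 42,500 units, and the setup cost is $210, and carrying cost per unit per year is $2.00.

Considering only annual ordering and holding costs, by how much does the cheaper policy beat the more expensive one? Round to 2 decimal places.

TC(Q) = (D/Q)S + (Q/2)H
TC(2,129) = (42,500/2,129)×210 + (2,129/2)×2 = $6,321.11
TC(5,173) = (42,500/5,173)×210 + (5,173/2)×2 = $6,898.30
Cheaper: Q = 2,129.  Difference = $577.20

$577.20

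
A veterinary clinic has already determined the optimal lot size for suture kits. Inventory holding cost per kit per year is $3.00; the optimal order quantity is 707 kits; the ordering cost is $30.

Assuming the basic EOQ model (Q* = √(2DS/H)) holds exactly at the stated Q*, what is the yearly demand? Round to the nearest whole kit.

24,992 kits per year

Since Q* = (2DS/H)^½, squaring gives Q*²·H = 2DS.
D = Q²H / (2S) = 707² × 3 / (2 × 30) = 24,992.45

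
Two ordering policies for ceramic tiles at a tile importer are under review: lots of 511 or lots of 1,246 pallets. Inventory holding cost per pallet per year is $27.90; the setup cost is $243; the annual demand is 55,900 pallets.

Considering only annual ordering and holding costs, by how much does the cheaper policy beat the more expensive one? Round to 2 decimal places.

For each Q, cost = (D/Q)·S + (Q/2)·H.
TC(511) = (55,900/511)×243 + (511/2)×27.9 = $33,711.03
TC(1,246) = (55,900/1,246)×243 + (1,246/2)×27.9 = $28,283.55
Lots of 1,246 are cheaper by $5,427.49.

$5,427.49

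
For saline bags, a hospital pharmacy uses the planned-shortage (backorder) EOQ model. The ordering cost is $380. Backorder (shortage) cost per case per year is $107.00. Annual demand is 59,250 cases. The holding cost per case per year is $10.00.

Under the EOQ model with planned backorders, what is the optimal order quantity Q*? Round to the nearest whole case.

2,219 cases

Basic EOQ = √(2·59,250·380/10) = 2,122.027
Backorder adjustment √((H+b)/b) = √((10+107)/107) = 1.0457
Q* = 2,122.027 × 1.0457 ≈ 2,218.97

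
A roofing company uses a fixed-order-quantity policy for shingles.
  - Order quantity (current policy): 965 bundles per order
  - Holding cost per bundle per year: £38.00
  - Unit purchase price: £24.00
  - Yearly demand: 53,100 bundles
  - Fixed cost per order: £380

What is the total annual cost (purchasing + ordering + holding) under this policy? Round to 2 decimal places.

Ordering: D/Q × S = 53,100/965 × £380 = £20,909.84
Holding:  Q/2 × H = 965/2 × £38 = £18,335.00
Purchase cost = D·C = 53,100 × 24 = £1,274,400.00
Total = £20,909.84 + £18,335.00 + £1,274,400.00 = £1,313,644.84

£1,313,644.84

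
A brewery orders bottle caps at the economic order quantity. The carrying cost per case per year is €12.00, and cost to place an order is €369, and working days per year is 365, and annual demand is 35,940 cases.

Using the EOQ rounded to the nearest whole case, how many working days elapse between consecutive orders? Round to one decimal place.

Optimal lot size Q* = (2 × 35,940 × €369 / €12)^½ ≈ 1,486.71 → Q = 1,487 cases
Cycle time = (working days × Q)/D = (365 × 1,487) / 35,940 = 15.102 days

15.1 days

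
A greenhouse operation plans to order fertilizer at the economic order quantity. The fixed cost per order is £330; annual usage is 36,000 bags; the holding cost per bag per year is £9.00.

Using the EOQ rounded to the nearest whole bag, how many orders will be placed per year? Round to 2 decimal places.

EOQ = √(2DS/H) = √(2 × 36,000 × 330 / 9)
    = √(2,640,000.00) ≈ 1,624.81 → Q = 1,625
N = D/Q = 36,000/1,625 ≈ 22.154 orders/yr

22.15 orders per year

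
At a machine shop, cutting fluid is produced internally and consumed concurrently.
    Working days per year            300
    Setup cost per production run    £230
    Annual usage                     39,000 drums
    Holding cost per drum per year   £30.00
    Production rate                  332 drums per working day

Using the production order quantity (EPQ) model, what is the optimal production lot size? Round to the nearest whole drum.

d = 39,000/300 = 130.0000 drums/day;  effective holding cost H(1 − d/p) = 30·(1 − 130.0000/332) = 18.25301
Q* = √(2DS / H_eff) = √(2·39,000·230 / 18.25301) ≈ 991.39

991 drums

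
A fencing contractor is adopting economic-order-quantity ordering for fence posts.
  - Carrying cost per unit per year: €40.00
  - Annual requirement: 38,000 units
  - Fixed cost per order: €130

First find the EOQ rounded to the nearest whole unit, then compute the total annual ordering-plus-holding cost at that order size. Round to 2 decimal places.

Optimal lot size Q* = (2 × 38,000 × €130 / €40)^½ ≈ 496.99 → Q = 497 units
Annual ordering cost = (D/Q)·S = (38,000/497) × 130 = €9,939.64
Annual holding cost  = (Q/2)·H = (497/2) × 40 = €9,940.00
Total = €9,939.64 + €9,940.00 = €19,879.64

€19,879.64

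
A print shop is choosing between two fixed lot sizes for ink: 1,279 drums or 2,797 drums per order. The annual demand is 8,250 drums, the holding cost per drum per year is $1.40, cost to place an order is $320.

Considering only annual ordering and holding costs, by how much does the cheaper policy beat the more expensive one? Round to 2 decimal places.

Annual cost at Q: ordering D·S/Q plus holding Q·H/2.
TC(1,279) = (8,250/1,279)×320 + (1,279/2)×1.4 = $2,959.41
TC(2,797) = (8,250/2,797)×320 + (2,797/2)×1.4 = $2,901.77
Cheaper: Q = 2,797.  Difference = $57.64

$57.64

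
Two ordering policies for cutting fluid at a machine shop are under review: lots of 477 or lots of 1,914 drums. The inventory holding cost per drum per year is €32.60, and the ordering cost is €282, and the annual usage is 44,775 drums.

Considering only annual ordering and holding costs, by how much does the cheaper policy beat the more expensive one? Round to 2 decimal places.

Annual cost at Q: ordering D·S/Q plus holding Q·H/2.
TC(477) = (44,775/477)×282 + (477/2)×32.6 = €34,245.85
TC(1,914) = (44,775/1,914)×282 + (1,914/2)×32.6 = €37,795.14
Lots of 477 are cheaper by €3,549.29.

€3,549.29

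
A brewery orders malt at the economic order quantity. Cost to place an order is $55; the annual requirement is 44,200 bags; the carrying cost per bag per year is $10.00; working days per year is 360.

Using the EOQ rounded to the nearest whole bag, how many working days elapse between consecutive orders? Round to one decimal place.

5.7 days

2DS/H = 2·44,200·55/10 = 486,200.00
EOQ = √486,200.00 ≈ 697.28 → Q = 697 bags
Cycle time = (working days × Q)/D = (360 × 697) / 44,200 = 5.677 days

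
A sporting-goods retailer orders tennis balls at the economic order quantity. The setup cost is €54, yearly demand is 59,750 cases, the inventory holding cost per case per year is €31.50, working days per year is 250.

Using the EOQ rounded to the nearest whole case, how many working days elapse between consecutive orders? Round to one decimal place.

EOQ = √(2DS/H) = √(2 × 59,750 × 54 / 31.5)
    = √(204,857.14) ≈ 452.61 → Q = 453 cases
Days between orders = 250 / (D/Q) = 250 / 131.898 ≈ 1.895

1.9 days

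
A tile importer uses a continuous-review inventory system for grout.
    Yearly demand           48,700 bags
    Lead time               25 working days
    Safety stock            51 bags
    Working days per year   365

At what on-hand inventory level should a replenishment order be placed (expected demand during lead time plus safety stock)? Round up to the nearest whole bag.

Daily demand d = 48,700 / 365 = 133.425 bags/day
Demand during lead time = 133.425 × 25 = 3,335.62
Reorder point = 3,335.62 + 51 = 3,386.62 → round up

3,387 bags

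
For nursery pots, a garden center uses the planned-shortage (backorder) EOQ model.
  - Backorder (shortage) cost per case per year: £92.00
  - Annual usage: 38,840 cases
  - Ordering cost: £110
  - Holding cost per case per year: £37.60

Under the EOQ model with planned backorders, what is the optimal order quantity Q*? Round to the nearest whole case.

Basic EOQ = √(2·38,840·110/37.6) = 476.713
Backorder adjustment √((H+b)/b) = √((37.6+92)/92) = 1.1869
Q* = 476.713 × 1.1869 ≈ 565.80

566 cases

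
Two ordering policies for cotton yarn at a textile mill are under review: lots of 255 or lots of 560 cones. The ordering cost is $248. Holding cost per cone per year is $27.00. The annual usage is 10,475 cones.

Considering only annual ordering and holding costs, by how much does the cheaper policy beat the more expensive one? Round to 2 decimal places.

For each Q, cost = (D/Q)·S + (Q/2)·H.
TC(255) = (10,475/255)×248 + (255/2)×27 = $13,629.95
TC(560) = (10,475/560)×248 + (560/2)×27 = $12,198.93
Cheaper: Q = 560.  Difference = $1,431.02

$1,431.02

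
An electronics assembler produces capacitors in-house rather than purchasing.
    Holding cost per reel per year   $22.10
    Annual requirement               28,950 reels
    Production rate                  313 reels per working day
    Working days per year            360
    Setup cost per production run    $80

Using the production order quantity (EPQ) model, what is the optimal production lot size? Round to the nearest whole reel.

Daily demand d = 28,950/360 = 80.417; p = 313; 1 − d/p = 0.74308
EPQ = √(2DS / (H(1 − d/p)))
    = √(2 × 28,950 × 80 / (22.1 × 0.74308)) ≈ 531.09

531 reels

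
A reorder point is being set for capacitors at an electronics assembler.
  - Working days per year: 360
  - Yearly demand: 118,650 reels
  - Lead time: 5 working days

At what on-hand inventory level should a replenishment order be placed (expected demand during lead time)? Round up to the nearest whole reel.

Daily demand d = 118,650 / 360 = 329.583 reels/day
Demand during lead time = 329.583 × 5 = 1,647.92
Reorder point = 1,647.92 → round up

1,648 reels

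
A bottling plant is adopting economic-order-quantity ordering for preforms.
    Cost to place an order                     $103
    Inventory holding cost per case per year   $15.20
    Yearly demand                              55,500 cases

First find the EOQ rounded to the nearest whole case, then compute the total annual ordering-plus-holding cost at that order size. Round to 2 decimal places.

$13,182.63

2DS/H = 2·55,500·103/15.2 = 752,171.05
EOQ = √752,171.05 ≈ 867.28 → Q = 867 cases
Annual ordering cost = (D/Q)·S = (55,500/867) × 103 = $6,593.43
Annual holding cost  = (Q/2)·H = (867/2) × 15.2 = $6,589.20
Total = $6,593.43 + $6,589.20 = $13,182.63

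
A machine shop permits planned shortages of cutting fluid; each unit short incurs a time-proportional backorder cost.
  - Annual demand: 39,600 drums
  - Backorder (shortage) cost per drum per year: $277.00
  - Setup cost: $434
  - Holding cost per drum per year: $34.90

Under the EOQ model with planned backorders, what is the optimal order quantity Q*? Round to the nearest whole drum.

1,053 drums

Q* = √(2DS/H) · √((H + b)/b)
   = √(2 × 39,600 × 434 / 34.9) · √((34.9 + 277) / 277)
   = 992.418 × 1.0611 ≈ 1,053.08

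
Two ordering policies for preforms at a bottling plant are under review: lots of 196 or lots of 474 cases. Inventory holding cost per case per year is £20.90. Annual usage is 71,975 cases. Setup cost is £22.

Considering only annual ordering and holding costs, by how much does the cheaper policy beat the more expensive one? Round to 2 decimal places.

£1,833.11

Annual cost at Q: ordering D·S/Q plus holding Q·H/2.
TC(196) = (71,975/196)×22 + (196/2)×20.9 = £10,127.03
TC(474) = (71,975/474)×22 + (474/2)×20.9 = £8,293.91
Lots of 474 are cheaper by £1,833.11.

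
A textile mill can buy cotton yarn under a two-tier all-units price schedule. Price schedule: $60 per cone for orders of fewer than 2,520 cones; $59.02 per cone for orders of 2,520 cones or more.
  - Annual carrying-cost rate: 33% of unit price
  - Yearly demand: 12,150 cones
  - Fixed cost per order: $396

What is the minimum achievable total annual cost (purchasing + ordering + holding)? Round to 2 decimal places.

$742,803.31

H₁ = 33%×$60 = $19.8000;  H₂ = 33%×$59.02 = $19.4766
EOQ₁ = √(2×12,150×396/19.8000) = 697.14  (< 2,520, feasible at tier 1)
EOQ₂ = √(2×12,150×396/19.4766) = 702.90  (< 2,520 → use Q = 2,520 at tier-2 price)
TC(tier 1 (EOQ₁), Q≈697.1) = $742,803.31
TC(tier 2, Q≈2,520.0) = $743,542.80
Minimum at tier 1 (EOQ₁): $742,803.31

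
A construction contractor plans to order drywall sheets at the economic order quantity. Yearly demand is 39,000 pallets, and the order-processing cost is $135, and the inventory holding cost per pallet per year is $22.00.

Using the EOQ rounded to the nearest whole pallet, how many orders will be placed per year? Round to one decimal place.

56.4 orders per year

Optimal lot size Q* = (2 × 39,000 × $135 / $22)^½ ≈ 691.84 → Q = 692
Orders per year = D/Q = 39,000 / 692 = 56.358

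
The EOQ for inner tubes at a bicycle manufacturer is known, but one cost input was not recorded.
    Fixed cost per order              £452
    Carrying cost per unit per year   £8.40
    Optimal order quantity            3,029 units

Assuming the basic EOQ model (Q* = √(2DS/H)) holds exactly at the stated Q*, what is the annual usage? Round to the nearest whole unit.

Since Q* = (2DS/H)^½, squaring gives Q*²·H = 2DS.
D = Q²H / (2S) = 3,029² × 8.4 / (2 × 452) = 85,252.95

85,253 units per year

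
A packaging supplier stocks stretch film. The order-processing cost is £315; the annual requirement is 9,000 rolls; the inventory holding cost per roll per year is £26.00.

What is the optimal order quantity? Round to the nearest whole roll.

Optimal lot size Q* = (2 × 9,000 × £315 / £26)^½ ≈ 466.99

467 rolls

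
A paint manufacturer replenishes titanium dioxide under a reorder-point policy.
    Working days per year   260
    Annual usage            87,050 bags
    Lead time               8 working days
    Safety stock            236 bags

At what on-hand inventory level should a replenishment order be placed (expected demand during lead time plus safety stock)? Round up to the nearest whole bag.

Daily demand d = 87,050 / 260 = 334.808 bags/day
Demand during lead time = 334.808 × 8 = 2,678.46
Reorder point = 2,678.46 + 236 = 2,914.46 → round up

2,915 bags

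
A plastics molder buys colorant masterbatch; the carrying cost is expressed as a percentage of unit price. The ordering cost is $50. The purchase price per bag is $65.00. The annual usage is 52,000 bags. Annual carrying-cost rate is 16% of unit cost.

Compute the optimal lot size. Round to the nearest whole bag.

Carrying cost H = $65 × 16% = $10.4000/bag/yr
Q* = √(2·D·S / H) = √(2·52,000·50 / 10.4) = √500,000.0 ≈ 707.11

707 bags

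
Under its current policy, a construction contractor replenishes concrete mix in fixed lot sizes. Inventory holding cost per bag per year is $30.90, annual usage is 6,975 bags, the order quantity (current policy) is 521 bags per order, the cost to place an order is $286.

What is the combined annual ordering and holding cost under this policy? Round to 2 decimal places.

Ordering: D/Q × S = 6,975/521 × $286 = $3,828.89
Holding:  Q/2 × H = 521/2 × $30.9 = $8,049.45
Total = $3,828.89 + $8,049.45 = $11,878.34

$11,878.34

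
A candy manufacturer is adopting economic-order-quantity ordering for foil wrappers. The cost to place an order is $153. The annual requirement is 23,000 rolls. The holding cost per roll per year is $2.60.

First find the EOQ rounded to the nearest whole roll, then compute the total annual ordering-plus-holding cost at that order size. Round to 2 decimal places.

2DS/H = 2·23,000·153/2.6 = 2,706,923.08
EOQ = √2,706,923.08 ≈ 1,645.27 → Q = 1,645 rolls
Ordering: D/Q × S = 23,000/1,645 × $153 = $2,139.21
Holding:  Q/2 × H = 1,645/2 × $2.6 = $2,138.50
Total = $2,139.21 + $2,138.50 = $4,277.71

$4,277.71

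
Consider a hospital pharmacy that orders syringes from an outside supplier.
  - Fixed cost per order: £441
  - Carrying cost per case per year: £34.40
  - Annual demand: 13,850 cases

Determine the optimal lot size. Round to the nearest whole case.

596 cases

Q* = √(2·D·S / H) = √(2·13,850·441 / 34.4) = √355,107.6 ≈ 595.91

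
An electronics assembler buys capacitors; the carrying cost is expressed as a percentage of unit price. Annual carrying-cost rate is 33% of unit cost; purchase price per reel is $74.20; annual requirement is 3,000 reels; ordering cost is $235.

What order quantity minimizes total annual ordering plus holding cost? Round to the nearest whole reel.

240 reels

Holding cost per reel per year: H = 33% × $74.2 = $24.4860
Optimal lot size Q* = (2 × 3,000 × $235 / $24.486)^½ ≈ 239.97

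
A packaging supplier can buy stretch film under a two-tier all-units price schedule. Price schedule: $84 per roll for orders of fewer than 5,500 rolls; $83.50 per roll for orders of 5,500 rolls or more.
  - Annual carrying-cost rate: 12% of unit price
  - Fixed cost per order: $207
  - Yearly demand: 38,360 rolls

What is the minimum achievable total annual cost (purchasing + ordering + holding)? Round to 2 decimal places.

H₁ = 12%×$84 = $10.0800;  H₂ = 12%×$83.50 = $10.0200
EOQ₁ = √(2×38,360×207/10.0800) = 1,255.19  (< 5,500, feasible at tier 1)
EOQ₂ = √(2×38,360×207/10.0200) = 1,258.94  (< 5,500 → use Q = 5,500 at tier-2 price)
TC(tier 1 (EOQ₁), Q≈1,255.2) = $3,234,892.31
TC(tier 2, Q≈5,500.0) = $3,232,058.73
Minimum at tier 2: $3,232,058.73

$3,232,058.73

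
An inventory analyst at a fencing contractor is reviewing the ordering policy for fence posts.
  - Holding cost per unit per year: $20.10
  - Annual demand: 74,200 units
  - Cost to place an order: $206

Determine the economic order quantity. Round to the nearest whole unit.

1,233 units

EOQ = √(2DS/H) = √(2 × 74,200 × 206 / 20.1)
    = √(1,520,915.42) ≈ 1,233.25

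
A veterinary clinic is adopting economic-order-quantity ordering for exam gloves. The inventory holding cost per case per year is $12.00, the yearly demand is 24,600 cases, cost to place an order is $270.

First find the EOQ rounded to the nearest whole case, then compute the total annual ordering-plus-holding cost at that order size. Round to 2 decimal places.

2DS/H = 2·24,600·270/12 = 1,107,000.00
EOQ = √1,107,000.00 ≈ 1,052.14 → Q = 1,052 cases
Annual ordering cost = (D/Q)·S = (24,600/1,052) × 270 = $6,313.69
Annual holding cost  = (Q/2)·H = (1,052/2) × 12 = $6,312.00
Total = $6,313.69 + $6,312.00 = $12,625.69

$12,625.69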